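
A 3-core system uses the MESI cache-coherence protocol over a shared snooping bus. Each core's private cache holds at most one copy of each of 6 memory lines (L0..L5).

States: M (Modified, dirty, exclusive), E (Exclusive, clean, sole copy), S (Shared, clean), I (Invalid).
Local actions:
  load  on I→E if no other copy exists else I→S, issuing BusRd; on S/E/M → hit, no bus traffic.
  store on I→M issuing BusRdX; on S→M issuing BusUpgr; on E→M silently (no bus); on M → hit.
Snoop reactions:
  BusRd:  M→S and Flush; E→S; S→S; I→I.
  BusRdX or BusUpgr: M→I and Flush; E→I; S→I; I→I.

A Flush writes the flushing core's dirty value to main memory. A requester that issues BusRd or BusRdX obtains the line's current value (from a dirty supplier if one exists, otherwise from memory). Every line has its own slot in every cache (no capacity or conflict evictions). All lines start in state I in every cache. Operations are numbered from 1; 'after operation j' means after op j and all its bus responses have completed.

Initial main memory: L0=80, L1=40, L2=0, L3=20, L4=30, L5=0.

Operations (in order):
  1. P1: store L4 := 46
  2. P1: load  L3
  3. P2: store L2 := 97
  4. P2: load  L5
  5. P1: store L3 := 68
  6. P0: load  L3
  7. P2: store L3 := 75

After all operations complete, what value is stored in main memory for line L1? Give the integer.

memory[L1] = 40

  op1 P1: store L4 := 46 → I/M/I on L4; bus BusRdX; mem=30
  op2 P1: load  L3 → I/E/I on L3; bus BusRd; mem=20
  op3 P2: store L2 := 97 → I/I/M on L2; bus BusRdX; mem=0
  op4 P2: load  L5 → I/I/E on L5; bus BusRd; mem=0
  op5 P1: store L3 := 68 → I/M/I on L3; bus (none); mem=20
  op6 P0: load  L3 → S/S/I on L3; bus BusRd Flush; mem=68
  op7 P2: store L3 := 75 → I/I/M on L3; bus BusRdX; mem=68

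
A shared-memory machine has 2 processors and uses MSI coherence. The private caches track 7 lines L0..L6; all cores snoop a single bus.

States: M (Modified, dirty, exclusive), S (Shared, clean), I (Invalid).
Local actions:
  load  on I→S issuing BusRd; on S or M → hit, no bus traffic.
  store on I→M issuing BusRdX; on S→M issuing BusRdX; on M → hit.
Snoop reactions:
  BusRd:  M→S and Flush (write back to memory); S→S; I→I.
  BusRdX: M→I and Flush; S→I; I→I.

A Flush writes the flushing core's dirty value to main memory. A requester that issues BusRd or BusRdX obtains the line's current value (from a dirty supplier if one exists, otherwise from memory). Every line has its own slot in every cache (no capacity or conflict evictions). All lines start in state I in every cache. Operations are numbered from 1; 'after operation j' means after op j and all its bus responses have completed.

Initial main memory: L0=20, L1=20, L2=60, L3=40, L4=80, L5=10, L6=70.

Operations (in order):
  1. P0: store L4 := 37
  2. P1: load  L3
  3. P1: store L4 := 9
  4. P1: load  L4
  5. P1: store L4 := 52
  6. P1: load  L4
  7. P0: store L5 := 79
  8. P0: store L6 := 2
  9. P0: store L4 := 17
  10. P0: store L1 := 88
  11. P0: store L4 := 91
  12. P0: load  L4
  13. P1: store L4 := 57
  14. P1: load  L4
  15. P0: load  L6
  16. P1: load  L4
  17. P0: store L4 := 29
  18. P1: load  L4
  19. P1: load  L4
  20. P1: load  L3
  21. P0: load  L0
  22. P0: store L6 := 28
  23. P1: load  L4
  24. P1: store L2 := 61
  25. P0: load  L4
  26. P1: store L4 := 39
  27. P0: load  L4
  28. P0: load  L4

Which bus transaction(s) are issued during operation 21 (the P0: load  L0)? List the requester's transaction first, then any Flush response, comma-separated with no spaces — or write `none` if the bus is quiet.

  op1 P0: store L4 := 37 → M/I on L4; bus BusRdX; mem=80
  op2 P1: load  L3 → I/S on L3; bus BusRd; mem=40
  op3 P1: store L4 := 9 → I/M on L4; bus BusRdX Flush; mem=37
  op4 P1: load  L4 → I/M on L4; bus (none); mem=37
  op5 P1: store L4 := 52 → I/M on L4; bus (none); mem=37
  op6 P1: load  L4 → I/M on L4; bus (none); mem=37
  op7 P0: store L5 := 79 → M/I on L5; bus BusRdX; mem=10
  op8 P0: store L6 := 2 → M/I on L6; bus BusRdX; mem=70
  op9 P0: store L4 := 17 → M/I on L4; bus BusRdX Flush; mem=52
  op10 P0: store L1 := 88 → M/I on L1; bus BusRdX; mem=20
  op11 P0: store L4 := 91 → M/I on L4; bus (none); mem=52
  op12 P0: load  L4 → M/I on L4; bus (none); mem=52
  op13 P1: store L4 := 57 → I/M on L4; bus BusRdX Flush; mem=91
  op14 P1: load  L4 → I/M on L4; bus (none); mem=91
  op15 P0: load  L6 → M/I on L6; bus (none); mem=70
  op16 P1: load  L4 → I/M on L4; bus (none); mem=91
  op17 P0: store L4 := 29 → M/I on L4; bus BusRdX Flush; mem=57
  op18 P1: load  L4 → S/S on L4; bus BusRd Flush; mem=29
  op19 P1: load  L4 → S/S on L4; bus (none); mem=29
  op20 P1: load  L3 → I/S on L3; bus (none); mem=40
  op21 P0: load  L0 → S/I on L0; bus BusRd; mem=20
  op22 P0: store L6 := 28 → M/I on L6; bus (none); mem=70
  op23 P1: load  L4 → S/S on L4; bus (none); mem=29
  op24 P1: store L2 := 61 → I/M on L2; bus BusRdX; mem=60
  op25 P0: load  L4 → S/S on L4; bus (none); mem=29
  op26 P1: store L4 := 39 → I/M on L4; bus BusRdX; mem=29
  op27 P0: load  L4 → S/S on L4; bus BusRd Flush; mem=39
  op28 P0: load  L4 → S/S on L4; bus (none); mem=39

bus = BusRd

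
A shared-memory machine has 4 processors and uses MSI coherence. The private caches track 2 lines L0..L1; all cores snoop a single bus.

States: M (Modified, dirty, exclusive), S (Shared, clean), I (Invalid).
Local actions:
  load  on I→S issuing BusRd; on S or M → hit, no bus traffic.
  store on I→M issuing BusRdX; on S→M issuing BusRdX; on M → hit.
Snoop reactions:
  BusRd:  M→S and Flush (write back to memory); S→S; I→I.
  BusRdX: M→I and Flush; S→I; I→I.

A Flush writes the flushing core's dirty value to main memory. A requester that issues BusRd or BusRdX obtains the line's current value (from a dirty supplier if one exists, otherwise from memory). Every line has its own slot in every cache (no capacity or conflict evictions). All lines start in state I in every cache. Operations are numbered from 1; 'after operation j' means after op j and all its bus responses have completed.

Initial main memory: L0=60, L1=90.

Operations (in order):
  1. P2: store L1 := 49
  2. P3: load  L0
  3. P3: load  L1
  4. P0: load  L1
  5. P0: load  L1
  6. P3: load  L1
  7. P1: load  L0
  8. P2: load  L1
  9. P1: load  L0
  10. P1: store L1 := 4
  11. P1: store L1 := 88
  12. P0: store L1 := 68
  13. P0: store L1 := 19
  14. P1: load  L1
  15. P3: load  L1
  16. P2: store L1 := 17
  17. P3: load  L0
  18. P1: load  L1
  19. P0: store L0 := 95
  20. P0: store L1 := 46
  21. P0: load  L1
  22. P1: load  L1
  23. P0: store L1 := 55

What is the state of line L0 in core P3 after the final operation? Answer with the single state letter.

  op1 P2: store L1 := 49 → I/I/M/I on L1; bus BusRdX; mem=90
  op2 P3: load  L0 → I/I/I/S on L0; bus BusRd; mem=60
  op3 P3: load  L1 → I/I/S/S on L1; bus BusRd Flush; mem=49
  op4 P0: load  L1 → S/I/S/S on L1; bus BusRd; mem=49
  op5 P0: load  L1 → S/I/S/S on L1; bus (none); mem=49
  op6 P3: load  L1 → S/I/S/S on L1; bus (none); mem=49
  op7 P1: load  L0 → I/S/I/S on L0; bus BusRd; mem=60
  op8 P2: load  L1 → S/I/S/S on L1; bus (none); mem=49
  op9 P1: load  L0 → I/S/I/S on L0; bus (none); mem=60
  op10 P1: store L1 := 4 → I/M/I/I on L1; bus BusRdX; mem=49
  op11 P1: store L1 := 88 → I/M/I/I on L1; bus (none); mem=49
  op12 P0: store L1 := 68 → M/I/I/I on L1; bus BusRdX Flush; mem=88
  op13 P0: store L1 := 19 → M/I/I/I on L1; bus (none); mem=88
  op14 P1: load  L1 → S/S/I/I on L1; bus BusRd Flush; mem=19
  op15 P3: load  L1 → S/S/I/S on L1; bus BusRd; mem=19
  op16 P2: store L1 := 17 → I/I/M/I on L1; bus BusRdX; mem=19
  op17 P3: load  L0 → I/S/I/S on L0; bus (none); mem=60
  op18 P1: load  L1 → I/S/S/I on L1; bus BusRd Flush; mem=17
  op19 P0: store L0 := 95 → M/I/I/I on L0; bus BusRdX; mem=60
  op20 P0: store L1 := 46 → M/I/I/I on L1; bus BusRdX; mem=17
  op21 P0: load  L1 → M/I/I/I on L1; bus (none); mem=17
  op22 P1: load  L1 → S/S/I/I on L1; bus BusRd Flush; mem=46
  op23 P0: store L1 := 55 → M/I/I/I on L1; bus BusRdX; mem=46

state = I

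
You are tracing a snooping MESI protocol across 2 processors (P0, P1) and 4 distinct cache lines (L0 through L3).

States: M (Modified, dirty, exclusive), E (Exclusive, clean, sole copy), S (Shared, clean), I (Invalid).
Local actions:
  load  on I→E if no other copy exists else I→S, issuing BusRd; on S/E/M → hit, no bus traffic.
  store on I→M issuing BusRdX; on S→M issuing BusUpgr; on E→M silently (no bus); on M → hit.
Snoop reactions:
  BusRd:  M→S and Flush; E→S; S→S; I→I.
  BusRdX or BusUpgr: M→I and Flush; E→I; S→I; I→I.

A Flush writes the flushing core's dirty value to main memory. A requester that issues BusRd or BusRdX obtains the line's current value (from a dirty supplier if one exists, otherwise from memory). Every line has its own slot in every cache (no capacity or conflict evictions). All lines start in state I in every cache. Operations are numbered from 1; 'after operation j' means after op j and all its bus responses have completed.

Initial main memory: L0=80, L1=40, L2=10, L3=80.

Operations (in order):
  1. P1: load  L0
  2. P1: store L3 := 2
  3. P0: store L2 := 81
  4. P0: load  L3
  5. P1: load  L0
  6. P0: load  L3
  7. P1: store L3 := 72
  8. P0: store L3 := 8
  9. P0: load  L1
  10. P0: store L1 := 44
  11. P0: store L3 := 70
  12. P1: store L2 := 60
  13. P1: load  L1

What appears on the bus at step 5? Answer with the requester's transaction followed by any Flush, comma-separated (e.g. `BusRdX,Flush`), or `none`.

bus = none

1. P1: load  L0  bus=[BusRd]  L0: P0=I P1=E  mem[L0]=80
2. P1: store L3 := 2  bus=[BusRdX]  L3: P0=I P1=M  mem[L3]=80
3. P0: store L2 := 81  bus=[BusRdX]  L2: P0=M P1=I  mem[L2]=10
4. P0: load  L3  bus=[BusRd,Flush]  L3: P0=S P1=S  mem[L3]=2
5. P1: load  L0  bus=[-]  L0: P0=I P1=E  mem[L0]=80
6. P0: load  L3  bus=[-]  L3: P0=S P1=S  mem[L3]=2
7. P1: store L3 := 72  bus=[BusUpgr]  L3: P0=I P1=M  mem[L3]=2
8. P0: store L3 := 8  bus=[BusRdX,Flush]  L3: P0=M P1=I  mem[L3]=72
9. P0: load  L1  bus=[BusRd]  L1: P0=E P1=I  mem[L1]=40
10. P0: store L1 := 44  bus=[-]  L1: P0=M P1=I  mem[L1]=40
11. P0: store L3 := 70  bus=[-]  L3: P0=M P1=I  mem[L3]=72
12. P1: store L2 := 60  bus=[BusRdX,Flush]  L2: P0=I P1=M  mem[L2]=81
13. P1: load  L1  bus=[BusRd,Flush]  L1: P0=S P1=S  mem[L1]=44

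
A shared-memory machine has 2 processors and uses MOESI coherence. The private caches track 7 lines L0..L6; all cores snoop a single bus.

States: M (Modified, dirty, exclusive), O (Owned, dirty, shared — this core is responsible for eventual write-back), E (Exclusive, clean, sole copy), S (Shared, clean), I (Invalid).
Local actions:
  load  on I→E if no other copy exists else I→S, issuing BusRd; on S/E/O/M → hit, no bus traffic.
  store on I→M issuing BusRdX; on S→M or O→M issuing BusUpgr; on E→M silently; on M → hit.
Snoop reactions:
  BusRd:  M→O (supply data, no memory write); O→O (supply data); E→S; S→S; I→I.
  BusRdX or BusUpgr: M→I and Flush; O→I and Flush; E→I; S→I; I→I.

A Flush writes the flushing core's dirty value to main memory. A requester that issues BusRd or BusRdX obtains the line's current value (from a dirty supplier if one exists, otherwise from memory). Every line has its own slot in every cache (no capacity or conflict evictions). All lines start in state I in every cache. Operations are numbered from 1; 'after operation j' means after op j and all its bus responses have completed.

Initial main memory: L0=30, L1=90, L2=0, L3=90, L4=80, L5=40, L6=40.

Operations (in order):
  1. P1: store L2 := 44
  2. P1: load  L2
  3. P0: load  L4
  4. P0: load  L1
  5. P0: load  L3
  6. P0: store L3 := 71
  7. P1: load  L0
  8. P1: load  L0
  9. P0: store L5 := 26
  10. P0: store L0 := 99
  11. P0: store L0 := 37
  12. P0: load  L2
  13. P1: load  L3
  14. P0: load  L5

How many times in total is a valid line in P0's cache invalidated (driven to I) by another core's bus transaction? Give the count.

invalidations = 0

step 1: P1: store L2 := 44  ⟶  IM  (L2)  txn=BusRdX  M[L2]=0
step 2: P1: load  L2  ⟶  IM  (L2)  txn=∅  M[L2]=0
step 3: P0: load  L4  ⟶  EI  (L4)  txn=BusRd  M[L4]=80
step 4: P0: load  L1  ⟶  EI  (L1)  txn=BusRd  M[L1]=90
step 5: P0: load  L3  ⟶  EI  (L3)  txn=BusRd  M[L3]=90
step 6: P0: store L3 := 71  ⟶  MI  (L3)  txn=∅  M[L3]=90
step 7: P1: load  L0  ⟶  IE  (L0)  txn=BusRd  M[L0]=30
step 8: P1: load  L0  ⟶  IE  (L0)  txn=∅  M[L0]=30
step 9: P0: store L5 := 26  ⟶  MI  (L5)  txn=BusRdX  M[L5]=40
step 10: P0: store L0 := 99  ⟶  MI  (L0)  txn=BusRdX  M[L0]=30
step 11: P0: store L0 := 37  ⟶  MI  (L0)  txn=∅  M[L0]=30
step 12: P0: load  L2  ⟶  SO  (L2)  txn=BusRd  M[L2]=0
step 13: P1: load  L3  ⟶  OS  (L3)  txn=BusRd  M[L3]=90
step 14: P0: load  L5  ⟶  MI  (L5)  txn=∅  M[L5]=40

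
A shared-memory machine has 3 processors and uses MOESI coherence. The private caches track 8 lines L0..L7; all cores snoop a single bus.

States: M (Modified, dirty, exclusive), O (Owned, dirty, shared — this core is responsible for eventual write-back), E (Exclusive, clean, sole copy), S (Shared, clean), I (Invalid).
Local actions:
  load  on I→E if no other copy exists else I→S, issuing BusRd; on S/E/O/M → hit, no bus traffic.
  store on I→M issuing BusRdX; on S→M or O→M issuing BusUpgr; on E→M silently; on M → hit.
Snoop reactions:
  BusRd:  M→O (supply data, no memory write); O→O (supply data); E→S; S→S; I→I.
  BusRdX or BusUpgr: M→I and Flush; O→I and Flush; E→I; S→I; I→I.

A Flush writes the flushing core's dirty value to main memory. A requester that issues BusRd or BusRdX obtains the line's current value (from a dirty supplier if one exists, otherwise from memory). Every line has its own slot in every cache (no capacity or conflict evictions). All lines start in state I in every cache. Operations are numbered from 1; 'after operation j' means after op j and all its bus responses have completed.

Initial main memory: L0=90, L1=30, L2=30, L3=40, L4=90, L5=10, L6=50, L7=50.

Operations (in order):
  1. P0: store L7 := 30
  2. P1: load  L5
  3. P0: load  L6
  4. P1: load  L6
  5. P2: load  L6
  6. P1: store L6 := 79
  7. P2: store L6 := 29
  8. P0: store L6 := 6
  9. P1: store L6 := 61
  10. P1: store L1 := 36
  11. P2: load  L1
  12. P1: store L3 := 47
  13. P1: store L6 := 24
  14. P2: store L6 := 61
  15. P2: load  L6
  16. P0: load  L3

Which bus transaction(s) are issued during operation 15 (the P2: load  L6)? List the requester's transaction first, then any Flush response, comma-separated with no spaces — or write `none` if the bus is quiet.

[1] P0: store L7 := 30 | P0:M(30), P1:I, P2:I | bus: BusRdX
[2] P1: load  L5 | P0:I, P1:E(10), P2:I | bus: BusRd
[3] P0: load  L6 | P0:E(50), P1:I, P2:I | bus: BusRd
[4] P1: load  L6 | P0:S(50), P1:S(50), P2:I | bus: BusRd
[5] P2: load  L6 | P0:S(50), P1:S(50), P2:S(50) | bus: BusRd
[6] P1: store L6 := 79 | P0:I, P1:M(79), P2:I | bus: BusUpgr
[7] P2: store L6 := 29 | P0:I, P1:I, P2:M(29) | bus: BusRdX,Flush
[8] P0: store L6 := 6 | P0:M(6), P1:I, P2:I | bus: BusRdX,Flush
[9] P1: store L6 := 61 | P0:I, P1:M(61), P2:I | bus: BusRdX,Flush
[10] P1: store L1 := 36 | P0:I, P1:M(36), P2:I | bus: BusRdX
[11] P2: load  L1 | P0:I, P1:O(36), P2:S(36) | bus: BusRd
[12] P1: store L3 := 47 | P0:I, P1:M(47), P2:I | bus: BusRdX
[13] P1: store L6 := 24 | P0:I, P1:M(24), P2:I | bus: none
[14] P2: store L6 := 61 | P0:I, P1:I, P2:M(61) | bus: BusRdX,Flush
[15] P2: load  L6 | P0:I, P1:I, P2:M(61) | bus: none
[16] P0: load  L3 | P0:S(47), P1:O(47), P2:I | bus: BusRd

bus = none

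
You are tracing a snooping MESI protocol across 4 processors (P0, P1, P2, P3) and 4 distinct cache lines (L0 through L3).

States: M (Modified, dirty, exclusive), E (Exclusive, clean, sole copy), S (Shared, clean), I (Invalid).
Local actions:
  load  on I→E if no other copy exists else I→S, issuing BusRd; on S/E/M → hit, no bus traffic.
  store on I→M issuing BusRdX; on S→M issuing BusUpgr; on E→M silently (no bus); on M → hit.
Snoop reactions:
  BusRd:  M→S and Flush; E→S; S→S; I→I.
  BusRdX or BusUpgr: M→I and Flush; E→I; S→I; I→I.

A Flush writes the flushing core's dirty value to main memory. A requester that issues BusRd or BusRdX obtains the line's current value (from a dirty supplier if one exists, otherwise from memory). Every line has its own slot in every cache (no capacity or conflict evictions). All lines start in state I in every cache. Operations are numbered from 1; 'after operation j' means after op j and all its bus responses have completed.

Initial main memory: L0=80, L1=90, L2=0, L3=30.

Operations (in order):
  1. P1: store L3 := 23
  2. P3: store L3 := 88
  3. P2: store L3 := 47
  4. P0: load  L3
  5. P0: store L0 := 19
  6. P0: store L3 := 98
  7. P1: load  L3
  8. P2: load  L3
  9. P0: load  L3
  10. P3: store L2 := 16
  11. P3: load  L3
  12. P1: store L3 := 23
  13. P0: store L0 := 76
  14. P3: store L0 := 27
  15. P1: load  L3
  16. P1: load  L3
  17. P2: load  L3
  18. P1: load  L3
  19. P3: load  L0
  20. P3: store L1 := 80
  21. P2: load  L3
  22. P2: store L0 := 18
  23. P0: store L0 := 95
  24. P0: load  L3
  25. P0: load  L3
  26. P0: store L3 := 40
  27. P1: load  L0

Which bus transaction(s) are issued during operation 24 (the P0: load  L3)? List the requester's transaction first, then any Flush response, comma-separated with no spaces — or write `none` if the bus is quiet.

bus = BusRd

  op1 P1: store L3 := 23 → I/M/I/I on L3; bus BusRdX; mem=30
  op2 P3: store L3 := 88 → I/I/I/M on L3; bus BusRdX Flush; mem=23
  op3 P2: store L3 := 47 → I/I/M/I on L3; bus BusRdX Flush; mem=88
  op4 P0: load  L3 → S/I/S/I on L3; bus BusRd Flush; mem=47
  op5 P0: store L0 := 19 → M/I/I/I on L0; bus BusRdX; mem=80
  op6 P0: store L3 := 98 → M/I/I/I on L3; bus BusUpgr; mem=47
  op7 P1: load  L3 → S/S/I/I on L3; bus BusRd Flush; mem=98
  op8 P2: load  L3 → S/S/S/I on L3; bus BusRd; mem=98
  op9 P0: load  L3 → S/S/S/I on L3; bus (none); mem=98
  op10 P3: store L2 := 16 → I/I/I/M on L2; bus BusRdX; mem=0
  op11 P3: load  L3 → S/S/S/S on L3; bus BusRd; mem=98
  op12 P1: store L3 := 23 → I/M/I/I on L3; bus BusUpgr; mem=98
  op13 P0: store L0 := 76 → M/I/I/I on L0; bus (none); mem=80
  op14 P3: store L0 := 27 → I/I/I/M on L0; bus BusRdX Flush; mem=76
  op15 P1: load  L3 → I/M/I/I on L3; bus (none); mem=98
  op16 P1: load  L3 → I/M/I/I on L3; bus (none); mem=98
  op17 P2: load  L3 → I/S/S/I on L3; bus BusRd Flush; mem=23
  op18 P1: load  L3 → I/S/S/I on L3; bus (none); mem=23
  op19 P3: load  L0 → I/I/I/M on L0; bus (none); mem=76
  op20 P3: store L1 := 80 → I/I/I/M on L1; bus BusRdX; mem=90
  op21 P2: load  L3 → I/S/S/I on L3; bus (none); mem=23
  op22 P2: store L0 := 18 → I/I/M/I on L0; bus BusRdX Flush; mem=27
  op23 P0: store L0 := 95 → M/I/I/I on L0; bus BusRdX Flush; mem=18
  op24 P0: load  L3 → S/S/S/I on L3; bus BusRd; mem=23
  op25 P0: load  L3 → S/S/S/I on L3; bus (none); mem=23
  op26 P0: store L3 := 40 → M/I/I/I on L3; bus BusUpgr; mem=23
  op27 P1: load  L0 → S/S/I/I on L0; bus BusRd Flush; mem=95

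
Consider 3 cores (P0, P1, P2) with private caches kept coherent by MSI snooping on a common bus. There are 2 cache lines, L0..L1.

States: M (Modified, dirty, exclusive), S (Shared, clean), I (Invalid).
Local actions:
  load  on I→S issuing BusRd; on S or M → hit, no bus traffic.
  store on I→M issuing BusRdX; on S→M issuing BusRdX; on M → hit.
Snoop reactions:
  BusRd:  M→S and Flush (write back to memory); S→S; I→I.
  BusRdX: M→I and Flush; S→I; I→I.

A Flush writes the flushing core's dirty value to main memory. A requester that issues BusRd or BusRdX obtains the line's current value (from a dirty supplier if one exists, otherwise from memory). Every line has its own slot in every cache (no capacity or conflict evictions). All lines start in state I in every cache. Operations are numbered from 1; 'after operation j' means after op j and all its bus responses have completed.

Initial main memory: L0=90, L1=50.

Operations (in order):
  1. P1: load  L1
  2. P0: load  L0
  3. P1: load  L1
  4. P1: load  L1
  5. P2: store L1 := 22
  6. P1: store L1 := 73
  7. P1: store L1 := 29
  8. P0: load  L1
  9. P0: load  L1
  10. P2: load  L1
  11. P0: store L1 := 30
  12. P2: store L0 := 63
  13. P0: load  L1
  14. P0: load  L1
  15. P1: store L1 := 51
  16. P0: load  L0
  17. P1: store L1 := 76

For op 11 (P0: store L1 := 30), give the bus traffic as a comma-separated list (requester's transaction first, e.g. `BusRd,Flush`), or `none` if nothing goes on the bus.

bus = BusRdX

step 1: P1: load  L1  ⟶  ISI  (L1)  txn=BusRd  M[L1]=50
step 2: P0: load  L0  ⟶  SII  (L0)  txn=BusRd  M[L0]=90
step 3: P1: load  L1  ⟶  ISI  (L1)  txn=∅  M[L1]=50
step 4: P1: load  L1  ⟶  ISI  (L1)  txn=∅  M[L1]=50
step 5: P2: store L1 := 22  ⟶  IIM  (L1)  txn=BusRdX  M[L1]=50
step 6: P1: store L1 := 73  ⟶  IMI  (L1)  txn=BusRdX+Flush  M[L1]=22
step 7: P1: store L1 := 29  ⟶  IMI  (L1)  txn=∅  M[L1]=22
step 8: P0: load  L1  ⟶  SSI  (L1)  txn=BusRd+Flush  M[L1]=29
step 9: P0: load  L1  ⟶  SSI  (L1)  txn=∅  M[L1]=29
step 10: P2: load  L1  ⟶  SSS  (L1)  txn=BusRd  M[L1]=29
step 11: P0: store L1 := 30  ⟶  MII  (L1)  txn=BusRdX  M[L1]=29
step 12: P2: store L0 := 63  ⟶  IIM  (L0)  txn=BusRdX  M[L0]=90
step 13: P0: load  L1  ⟶  MII  (L1)  txn=∅  M[L1]=29
step 14: P0: load  L1  ⟶  MII  (L1)  txn=∅  M[L1]=29
step 15: P1: store L1 := 51  ⟶  IMI  (L1)  txn=BusRdX+Flush  M[L1]=30
step 16: P0: load  L0  ⟶  SIS  (L0)  txn=BusRd+Flush  M[L0]=63
step 17: P1: store L1 := 76  ⟶  IMI  (L1)  txn=∅  M[L1]=30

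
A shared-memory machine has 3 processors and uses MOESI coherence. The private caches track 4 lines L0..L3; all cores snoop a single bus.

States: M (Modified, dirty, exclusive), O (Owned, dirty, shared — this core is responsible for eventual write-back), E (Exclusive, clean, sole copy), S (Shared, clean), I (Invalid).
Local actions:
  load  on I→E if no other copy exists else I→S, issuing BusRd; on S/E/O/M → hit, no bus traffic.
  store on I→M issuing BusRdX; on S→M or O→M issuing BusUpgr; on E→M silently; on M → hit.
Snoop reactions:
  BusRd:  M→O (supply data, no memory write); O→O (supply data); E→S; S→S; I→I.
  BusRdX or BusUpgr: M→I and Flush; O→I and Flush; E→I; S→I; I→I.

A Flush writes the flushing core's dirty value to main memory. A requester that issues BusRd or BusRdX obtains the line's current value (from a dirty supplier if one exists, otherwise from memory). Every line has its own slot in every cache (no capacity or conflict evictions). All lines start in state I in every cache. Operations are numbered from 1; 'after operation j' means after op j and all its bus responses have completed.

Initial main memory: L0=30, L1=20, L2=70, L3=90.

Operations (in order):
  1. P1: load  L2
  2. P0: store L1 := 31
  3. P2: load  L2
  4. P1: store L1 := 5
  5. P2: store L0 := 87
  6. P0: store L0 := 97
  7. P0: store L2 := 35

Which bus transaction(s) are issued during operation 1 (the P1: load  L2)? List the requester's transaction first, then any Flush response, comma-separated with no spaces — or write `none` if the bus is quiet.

[1] P1: load  L2 | P0:I, P1:E(70), P2:I | bus: BusRd
[2] P0: store L1 := 31 | P0:M(31), P1:I, P2:I | bus: BusRdX
[3] P2: load  L2 | P0:I, P1:S(70), P2:S(70) | bus: BusRd
[4] P1: store L1 := 5 | P0:I, P1:M(5), P2:I | bus: BusRdX,Flush
[5] P2: store L0 := 87 | P0:I, P1:I, P2:M(87) | bus: BusRdX
[6] P0: store L0 := 97 | P0:M(97), P1:I, P2:I | bus: BusRdX,Flush
[7] P0: store L2 := 35 | P0:M(35), P1:I, P2:I | bus: BusRdX

bus = BusRd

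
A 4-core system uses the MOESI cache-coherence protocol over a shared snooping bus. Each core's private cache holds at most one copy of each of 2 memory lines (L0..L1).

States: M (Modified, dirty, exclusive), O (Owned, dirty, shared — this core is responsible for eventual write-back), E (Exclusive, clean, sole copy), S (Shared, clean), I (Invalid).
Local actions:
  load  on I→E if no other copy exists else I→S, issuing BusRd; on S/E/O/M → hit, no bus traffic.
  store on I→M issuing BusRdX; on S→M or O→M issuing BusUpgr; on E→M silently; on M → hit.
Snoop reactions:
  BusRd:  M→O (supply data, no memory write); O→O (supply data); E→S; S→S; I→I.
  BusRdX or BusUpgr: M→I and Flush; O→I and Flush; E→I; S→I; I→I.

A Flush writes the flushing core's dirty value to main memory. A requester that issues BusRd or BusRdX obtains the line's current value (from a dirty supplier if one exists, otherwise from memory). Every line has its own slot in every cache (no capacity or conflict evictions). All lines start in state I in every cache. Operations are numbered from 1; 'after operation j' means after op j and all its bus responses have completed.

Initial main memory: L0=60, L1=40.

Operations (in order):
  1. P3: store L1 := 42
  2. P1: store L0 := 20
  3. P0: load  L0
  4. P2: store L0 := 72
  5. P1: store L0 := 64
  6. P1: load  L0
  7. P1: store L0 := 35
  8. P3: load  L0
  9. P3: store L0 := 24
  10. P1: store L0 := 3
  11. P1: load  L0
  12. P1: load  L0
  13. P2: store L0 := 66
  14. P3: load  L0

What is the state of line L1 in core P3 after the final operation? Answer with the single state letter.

state = M

[1] P3: store L1 := 42 | P0:I, P1:I, P2:I, P3:M(42) | bus: BusRdX
[2] P1: store L0 := 20 | P0:I, P1:M(20), P2:I, P3:I | bus: BusRdX
[3] P0: load  L0 | P0:S(20), P1:O(20), P2:I, P3:I | bus: BusRd
[4] P2: store L0 := 72 | P0:I, P1:I, P2:M(72), P3:I | bus: BusRdX,Flush
[5] P1: store L0 := 64 | P0:I, P1:M(64), P2:I, P3:I | bus: BusRdX,Flush
[6] P1: load  L0 | P0:I, P1:M(64), P2:I, P3:I | bus: none
[7] P1: store L0 := 35 | P0:I, P1:M(35), P2:I, P3:I | bus: none
[8] P3: load  L0 | P0:I, P1:O(35), P2:I, P3:S(35) | bus: BusRd
[9] P3: store L0 := 24 | P0:I, P1:I, P2:I, P3:M(24) | bus: BusUpgr,Flush
[10] P1: store L0 := 3 | P0:I, P1:M(3), P2:I, P3:I | bus: BusRdX,Flush
[11] P1: load  L0 | P0:I, P1:M(3), P2:I, P3:I | bus: none
[12] P1: load  L0 | P0:I, P1:M(3), P2:I, P3:I | bus: none
[13] P2: store L0 := 66 | P0:I, P1:I, P2:M(66), P3:I | bus: BusRdX,Flush
[14] P3: load  L0 | P0:I, P1:I, P2:O(66), P3:S(66) | bus: BusRd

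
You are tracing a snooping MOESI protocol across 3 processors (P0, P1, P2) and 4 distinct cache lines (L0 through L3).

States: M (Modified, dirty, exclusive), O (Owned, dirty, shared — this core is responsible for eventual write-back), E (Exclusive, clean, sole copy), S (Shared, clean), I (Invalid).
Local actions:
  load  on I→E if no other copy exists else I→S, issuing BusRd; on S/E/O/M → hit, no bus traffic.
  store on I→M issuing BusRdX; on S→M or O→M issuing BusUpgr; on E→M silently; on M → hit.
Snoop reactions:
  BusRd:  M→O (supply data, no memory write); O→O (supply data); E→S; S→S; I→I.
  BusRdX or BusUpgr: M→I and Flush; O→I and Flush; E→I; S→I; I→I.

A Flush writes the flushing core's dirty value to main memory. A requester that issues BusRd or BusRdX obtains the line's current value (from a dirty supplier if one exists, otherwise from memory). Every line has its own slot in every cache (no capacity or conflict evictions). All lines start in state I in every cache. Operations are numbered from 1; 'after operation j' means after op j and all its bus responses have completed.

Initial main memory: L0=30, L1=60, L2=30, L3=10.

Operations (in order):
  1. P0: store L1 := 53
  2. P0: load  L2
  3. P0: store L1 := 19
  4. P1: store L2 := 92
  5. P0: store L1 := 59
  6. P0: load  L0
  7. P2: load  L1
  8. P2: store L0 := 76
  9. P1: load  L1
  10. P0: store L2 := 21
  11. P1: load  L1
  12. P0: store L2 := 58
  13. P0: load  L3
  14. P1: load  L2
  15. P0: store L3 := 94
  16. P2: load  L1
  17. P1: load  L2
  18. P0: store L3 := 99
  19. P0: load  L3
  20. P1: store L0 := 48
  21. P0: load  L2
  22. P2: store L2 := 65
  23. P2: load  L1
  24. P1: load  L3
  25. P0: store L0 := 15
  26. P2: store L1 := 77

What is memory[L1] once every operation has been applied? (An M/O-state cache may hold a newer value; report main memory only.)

memory[L1] = 59

  op1 P0: store L1 := 53 → M/I/I on L1; bus BusRdX; mem=60
  op2 P0: load  L2 → E/I/I on L2; bus BusRd; mem=30
  op3 P0: store L1 := 19 → M/I/I on L1; bus (none); mem=60
  op4 P1: store L2 := 92 → I/M/I on L2; bus BusRdX; mem=30
  op5 P0: store L1 := 59 → M/I/I on L1; bus (none); mem=60
  op6 P0: load  L0 → E/I/I on L0; bus BusRd; mem=30
  op7 P2: load  L1 → O/I/S on L1; bus BusRd; mem=60
  op8 P2: store L0 := 76 → I/I/M on L0; bus BusRdX; mem=30
  op9 P1: load  L1 → O/S/S on L1; bus BusRd; mem=60
  op10 P0: store L2 := 21 → M/I/I on L2; bus BusRdX Flush; mem=92
  op11 P1: load  L1 → O/S/S on L1; bus (none); mem=60
  op12 P0: store L2 := 58 → M/I/I on L2; bus (none); mem=92
  op13 P0: load  L3 → E/I/I on L3; bus BusRd; mem=10
  op14 P1: load  L2 → O/S/I on L2; bus BusRd; mem=92
  op15 P0: store L3 := 94 → M/I/I on L3; bus (none); mem=10
  op16 P2: load  L1 → O/S/S on L1; bus (none); mem=60
  op17 P1: load  L2 → O/S/I on L2; bus (none); mem=92
  op18 P0: store L3 := 99 → M/I/I on L3; bus (none); mem=10
  op19 P0: load  L3 → M/I/I on L3; bus (none); mem=10
  op20 P1: store L0 := 48 → I/M/I on L0; bus BusRdX Flush; mem=76
  op21 P0: load  L2 → O/S/I on L2; bus (none); mem=92
  op22 P2: store L2 := 65 → I/I/M on L2; bus BusRdX Flush; mem=58
  op23 P2: load  L1 → O/S/S on L1; bus (none); mem=60
  op24 P1: load  L3 → O/S/I on L3; bus BusRd; mem=10
  op25 P0: store L0 := 15 → M/I/I on L0; bus BusRdX Flush; mem=48
  op26 P2: store L1 := 77 → I/I/M on L1; bus BusUpgr Flush; mem=59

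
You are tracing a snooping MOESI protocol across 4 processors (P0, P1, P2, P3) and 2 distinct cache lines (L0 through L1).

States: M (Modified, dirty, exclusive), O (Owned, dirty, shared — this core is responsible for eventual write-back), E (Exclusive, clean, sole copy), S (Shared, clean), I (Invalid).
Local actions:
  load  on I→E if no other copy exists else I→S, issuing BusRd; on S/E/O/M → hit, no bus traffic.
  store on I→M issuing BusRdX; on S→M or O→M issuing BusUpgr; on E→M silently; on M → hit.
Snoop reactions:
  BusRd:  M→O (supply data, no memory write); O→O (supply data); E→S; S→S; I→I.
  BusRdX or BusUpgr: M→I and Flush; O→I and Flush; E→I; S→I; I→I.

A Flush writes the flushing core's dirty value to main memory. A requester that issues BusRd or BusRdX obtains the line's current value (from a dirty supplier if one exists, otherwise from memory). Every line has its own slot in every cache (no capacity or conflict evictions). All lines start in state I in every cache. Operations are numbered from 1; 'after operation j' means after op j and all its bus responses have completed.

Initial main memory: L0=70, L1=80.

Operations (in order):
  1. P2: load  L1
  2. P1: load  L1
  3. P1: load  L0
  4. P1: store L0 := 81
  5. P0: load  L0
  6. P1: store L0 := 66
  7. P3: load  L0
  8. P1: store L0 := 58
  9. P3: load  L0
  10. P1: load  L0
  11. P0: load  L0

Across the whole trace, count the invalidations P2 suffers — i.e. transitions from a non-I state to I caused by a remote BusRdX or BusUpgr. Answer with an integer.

step 1: P2: load  L1  ⟶  IIEI  (L1)  txn=BusRd  M[L1]=80
step 2: P1: load  L1  ⟶  ISSI  (L1)  txn=BusRd  M[L1]=80
step 3: P1: load  L0  ⟶  IEII  (L0)  txn=BusRd  M[L0]=70
step 4: P1: store L0 := 81  ⟶  IMII  (L0)  txn=∅  M[L0]=70
step 5: P0: load  L0  ⟶  SOII  (L0)  txn=BusRd  M[L0]=70
step 6: P1: store L0 := 66  ⟶  IMII  (L0)  txn=BusUpgr  M[L0]=70
step 7: P3: load  L0  ⟶  IOIS  (L0)  txn=BusRd  M[L0]=70
step 8: P1: store L0 := 58  ⟶  IMII  (L0)  txn=BusUpgr  M[L0]=70
step 9: P3: load  L0  ⟶  IOIS  (L0)  txn=BusRd  M[L0]=70
step 10: P1: load  L0  ⟶  IOIS  (L0)  txn=∅  M[L0]=70
step 11: P0: load  L0  ⟶  SOIS  (L0)  txn=BusRd  M[L0]=70

invalidations = 0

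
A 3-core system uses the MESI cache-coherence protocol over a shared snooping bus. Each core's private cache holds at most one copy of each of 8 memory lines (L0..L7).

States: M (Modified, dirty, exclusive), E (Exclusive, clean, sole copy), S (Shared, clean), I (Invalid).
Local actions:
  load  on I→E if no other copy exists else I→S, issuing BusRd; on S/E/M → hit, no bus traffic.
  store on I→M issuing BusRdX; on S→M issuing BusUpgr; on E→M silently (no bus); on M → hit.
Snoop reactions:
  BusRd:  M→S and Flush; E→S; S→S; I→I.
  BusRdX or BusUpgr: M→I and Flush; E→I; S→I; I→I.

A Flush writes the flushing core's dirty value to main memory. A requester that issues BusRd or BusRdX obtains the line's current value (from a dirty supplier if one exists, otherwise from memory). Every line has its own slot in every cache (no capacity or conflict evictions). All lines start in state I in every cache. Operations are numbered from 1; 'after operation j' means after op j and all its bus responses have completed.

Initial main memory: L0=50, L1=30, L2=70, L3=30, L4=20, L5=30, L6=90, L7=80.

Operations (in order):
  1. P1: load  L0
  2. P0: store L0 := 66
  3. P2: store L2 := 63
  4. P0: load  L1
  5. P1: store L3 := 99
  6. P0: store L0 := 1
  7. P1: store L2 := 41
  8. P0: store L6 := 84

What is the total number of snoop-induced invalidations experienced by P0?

[1] P1: load  L0 | P0:I, P1:E(50), P2:I | bus: BusRd
[2] P0: store L0 := 66 | P0:M(66), P1:I, P2:I | bus: BusRdX
[3] P2: store L2 := 63 | P0:I, P1:I, P2:M(63) | bus: BusRdX
[4] P0: load  L1 | P0:E(30), P1:I, P2:I | bus: BusRd
[5] P1: store L3 := 99 | P0:I, P1:M(99), P2:I | bus: BusRdX
[6] P0: store L0 := 1 | P0:M(1), P1:I, P2:I | bus: none
[7] P1: store L2 := 41 | P0:I, P1:M(41), P2:I | bus: BusRdX,Flush
[8] P0: store L6 := 84 | P0:M(84), P1:I, P2:I | bus: BusRdX

invalidations = 0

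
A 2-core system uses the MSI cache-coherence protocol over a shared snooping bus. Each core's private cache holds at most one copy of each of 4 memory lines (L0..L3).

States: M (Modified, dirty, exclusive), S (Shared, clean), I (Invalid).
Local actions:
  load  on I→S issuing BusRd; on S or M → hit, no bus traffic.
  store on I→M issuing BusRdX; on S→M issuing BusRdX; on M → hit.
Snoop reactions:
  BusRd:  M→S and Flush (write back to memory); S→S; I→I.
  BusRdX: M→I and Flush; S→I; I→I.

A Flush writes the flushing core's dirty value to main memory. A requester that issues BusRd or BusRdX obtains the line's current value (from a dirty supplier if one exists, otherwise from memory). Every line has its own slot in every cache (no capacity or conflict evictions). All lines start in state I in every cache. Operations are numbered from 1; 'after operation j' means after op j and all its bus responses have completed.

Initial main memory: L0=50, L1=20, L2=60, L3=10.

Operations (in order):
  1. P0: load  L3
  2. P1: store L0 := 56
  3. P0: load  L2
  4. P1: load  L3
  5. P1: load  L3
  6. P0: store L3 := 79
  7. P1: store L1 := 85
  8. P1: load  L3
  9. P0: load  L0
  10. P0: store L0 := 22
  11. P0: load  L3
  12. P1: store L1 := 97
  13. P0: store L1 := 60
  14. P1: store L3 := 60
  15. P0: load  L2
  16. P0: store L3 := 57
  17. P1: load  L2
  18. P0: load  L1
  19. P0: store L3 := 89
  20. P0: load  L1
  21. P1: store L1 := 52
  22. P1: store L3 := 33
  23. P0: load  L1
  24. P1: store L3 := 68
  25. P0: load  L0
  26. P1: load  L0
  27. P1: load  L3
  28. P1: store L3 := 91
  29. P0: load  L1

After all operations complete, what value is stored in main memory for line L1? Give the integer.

memory[L1] = 52

  op1 P0: load  L3 → S/I on L3; bus BusRd; mem=10
  op2 P1: store L0 := 56 → I/M on L0; bus BusRdX; mem=50
  op3 P0: load  L2 → S/I on L2; bus BusRd; mem=60
  op4 P1: load  L3 → S/S on L3; bus BusRd; mem=10
  op5 P1: load  L3 → S/S on L3; bus (none); mem=10
  op6 P0: store L3 := 79 → M/I on L3; bus BusRdX; mem=10
  op7 P1: store L1 := 85 → I/M on L1; bus BusRdX; mem=20
  op8 P1: load  L3 → S/S on L3; bus BusRd Flush; mem=79
  op9 P0: load  L0 → S/S on L0; bus BusRd Flush; mem=56
  op10 P0: store L0 := 22 → M/I on L0; bus BusRdX; mem=56
  op11 P0: load  L3 → S/S on L3; bus (none); mem=79
  op12 P1: store L1 := 97 → I/M on L1; bus (none); mem=20
  op13 P0: store L1 := 60 → M/I on L1; bus BusRdX Flush; mem=97
  op14 P1: store L3 := 60 → I/M on L3; bus BusRdX; mem=79
  op15 P0: load  L2 → S/I on L2; bus (none); mem=60
  op16 P0: store L3 := 57 → M/I on L3; bus BusRdX Flush; mem=60
  op17 P1: load  L2 → S/S on L2; bus BusRd; mem=60
  op18 P0: load  L1 → M/I on L1; bus (none); mem=97
  op19 P0: store L3 := 89 → M/I on L3; bus (none); mem=60
  op20 P0: load  L1 → M/I on L1; bus (none); mem=97
  op21 P1: store L1 := 52 → I/M on L1; bus BusRdX Flush; mem=60
  op22 P1: store L3 := 33 → I/M on L3; bus BusRdX Flush; mem=89
  op23 P0: load  L1 → S/S on L1; bus BusRd Flush; mem=52
  op24 P1: store L3 := 68 → I/M on L3; bus (none); mem=89
  op25 P0: load  L0 → M/I on L0; bus (none); mem=56
  op26 P1: load  L0 → S/S on L0; bus BusRd Flush; mem=22
  op27 P1: load  L3 → I/M on L3; bus (none); mem=89
  op28 P1: store L3 := 91 → I/M on L3; bus (none); mem=89
  op29 P0: load  L1 → S/S on L1; bus (none); mem=52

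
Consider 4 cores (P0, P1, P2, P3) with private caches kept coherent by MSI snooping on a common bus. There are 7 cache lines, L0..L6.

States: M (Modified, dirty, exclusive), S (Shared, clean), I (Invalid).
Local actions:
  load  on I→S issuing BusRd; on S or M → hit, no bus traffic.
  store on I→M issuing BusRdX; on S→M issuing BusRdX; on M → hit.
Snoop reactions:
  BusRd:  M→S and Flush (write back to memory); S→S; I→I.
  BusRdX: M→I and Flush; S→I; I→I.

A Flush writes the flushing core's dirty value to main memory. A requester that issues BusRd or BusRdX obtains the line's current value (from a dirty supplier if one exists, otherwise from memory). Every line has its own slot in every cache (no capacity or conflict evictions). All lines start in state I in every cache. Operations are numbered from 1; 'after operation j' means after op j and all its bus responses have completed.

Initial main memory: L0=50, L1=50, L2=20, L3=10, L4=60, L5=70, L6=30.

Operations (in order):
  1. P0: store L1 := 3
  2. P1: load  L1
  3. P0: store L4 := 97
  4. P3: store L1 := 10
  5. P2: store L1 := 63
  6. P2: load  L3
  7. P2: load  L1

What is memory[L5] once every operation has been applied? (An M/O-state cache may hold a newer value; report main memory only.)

memory[L5] = 70

[1] P0: store L1 := 3 | P0:M(3), P1:I, P2:I, P3:I | bus: BusRdX
[2] P1: load  L1 | P0:S(3), P1:S(3), P2:I, P3:I | bus: BusRd,Flush
[3] P0: store L4 := 97 | P0:M(97), P1:I, P2:I, P3:I | bus: BusRdX
[4] P3: store L1 := 10 | P0:I, P1:I, P2:I, P3:M(10) | bus: BusRdX
[5] P2: store L1 := 63 | P0:I, P1:I, P2:M(63), P3:I | bus: BusRdX,Flush
[6] P2: load  L3 | P0:I, P1:I, P2:S(10), P3:I | bus: BusRd
[7] P2: load  L1 | P0:I, P1:I, P2:M(63), P3:I | bus: none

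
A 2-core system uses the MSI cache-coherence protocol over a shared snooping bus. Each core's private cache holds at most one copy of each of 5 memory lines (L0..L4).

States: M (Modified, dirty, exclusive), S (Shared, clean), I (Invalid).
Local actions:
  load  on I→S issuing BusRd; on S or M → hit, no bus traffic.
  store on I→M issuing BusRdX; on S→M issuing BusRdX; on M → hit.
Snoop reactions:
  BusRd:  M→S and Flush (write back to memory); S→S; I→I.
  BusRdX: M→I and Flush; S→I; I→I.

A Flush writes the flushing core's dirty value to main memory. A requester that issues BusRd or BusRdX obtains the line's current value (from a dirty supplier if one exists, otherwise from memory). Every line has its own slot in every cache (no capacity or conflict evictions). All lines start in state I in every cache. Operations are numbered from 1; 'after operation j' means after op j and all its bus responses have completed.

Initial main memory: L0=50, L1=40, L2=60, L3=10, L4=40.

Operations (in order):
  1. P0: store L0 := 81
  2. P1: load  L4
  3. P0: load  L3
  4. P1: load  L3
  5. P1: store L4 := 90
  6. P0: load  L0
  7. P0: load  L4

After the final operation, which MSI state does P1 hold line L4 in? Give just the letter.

state = S

  op1 P0: store L0 := 81 → M/I on L0; bus BusRdX; mem=50
  op2 P1: load  L4 → I/S on L4; bus BusRd; mem=40
  op3 P0: load  L3 → S/I on L3; bus BusRd; mem=10
  op4 P1: load  L3 → S/S on L3; bus BusRd; mem=10
  op5 P1: store L4 := 90 → I/M on L4; bus BusRdX; mem=40
  op6 P0: load  L0 → M/I on L0; bus (none); mem=50
  op7 P0: load  L4 → S/S on L4; bus BusRd Flush; mem=90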